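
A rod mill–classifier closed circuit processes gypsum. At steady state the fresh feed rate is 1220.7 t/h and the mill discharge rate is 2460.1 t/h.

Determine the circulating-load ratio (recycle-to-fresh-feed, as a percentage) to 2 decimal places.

CL = 101.53 %

Discharge = new feed + return, hence
R = M − F = 2460.1 − 1220.7 = 1239.4 t/h
CL = 100·R/F = 100·1239.4/1220.7 = 101.53 %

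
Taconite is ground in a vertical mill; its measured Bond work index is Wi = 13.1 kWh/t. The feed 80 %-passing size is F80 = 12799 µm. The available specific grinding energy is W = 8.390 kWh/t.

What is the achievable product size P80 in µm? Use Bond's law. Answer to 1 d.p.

W = 10 Wi (1/√P80 − 1/√F80)  [Bond]
1/√P80 = 1/√F80 + W/(10·Wi)
  = 8.3900/(10·13.1) + 1/√12799 = 0.064046 + 0.008839 = 0.072885
P80 = (1/0.072885)² = 13.7202² = 188.25 µm

P80 = 188.2 µm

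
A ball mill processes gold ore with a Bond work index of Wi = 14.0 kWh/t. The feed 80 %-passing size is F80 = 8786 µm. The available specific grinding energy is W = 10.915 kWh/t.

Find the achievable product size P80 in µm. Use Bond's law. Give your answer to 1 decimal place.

P80 = 127.3 µm

Bond:  W = 10 Wi (1/√P − 1/√F)
1/√P80 = 1/√F80 + W/(10·Wi)
  = 10.9150/(10·14.0) + 1/√8786 = 0.077964 + 0.010669 = 0.088633
P80 = (1/0.088633)² = 11.2825² = 127.29 µm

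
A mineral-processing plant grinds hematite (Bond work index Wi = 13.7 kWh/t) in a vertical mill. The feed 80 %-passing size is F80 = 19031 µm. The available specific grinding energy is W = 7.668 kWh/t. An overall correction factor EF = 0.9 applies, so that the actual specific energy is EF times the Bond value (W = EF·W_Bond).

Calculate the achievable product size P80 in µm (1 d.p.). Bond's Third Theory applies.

W = 10 Wi (P80^-0.5 − F80^-0.5)
W_Bond = W / EF = 7.668 / 0.9 = 8.5200 kWh/t
⇒ 1/√P80 = W_Bond/(10·Wi) + 1/√F80
  = 8.5200/(10·13.7) + 1/√19031 = 0.062190 + 0.007249 = 0.069439
P80 = (1/0.069439)² = 14.4012² = 207.39 µm

P80 = 207.4 µm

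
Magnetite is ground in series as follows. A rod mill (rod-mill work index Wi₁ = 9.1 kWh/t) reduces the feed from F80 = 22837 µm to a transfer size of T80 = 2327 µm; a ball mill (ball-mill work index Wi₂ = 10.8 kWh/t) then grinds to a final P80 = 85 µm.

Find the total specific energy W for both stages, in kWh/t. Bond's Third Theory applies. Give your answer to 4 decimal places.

W = 10.7597 kWh/t

W = 10 Wi (1/√P80 − 1/√F80)  [Bond]
Stage 1 (22837→2327 µm, Wi₁=9.1): W₁ = 10·9.1·(0.020730 − 0.006617) = 1.2843 kWh/t
Stage 2 (2327→85 µm, Wi₂=10.8): W₂ = 10·10.8·(0.108465 − 0.020730) = 9.4754 kWh/t
W = W₁ + W₂ = 1.2843 + 9.4754 = 10.7597 kWh/t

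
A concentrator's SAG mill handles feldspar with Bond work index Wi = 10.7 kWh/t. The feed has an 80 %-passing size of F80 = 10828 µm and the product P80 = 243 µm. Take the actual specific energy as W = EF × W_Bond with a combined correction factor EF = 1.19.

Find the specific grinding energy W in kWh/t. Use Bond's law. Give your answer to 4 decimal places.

Bond: W = 10·Wi·(1/√P80 − 1/√F80)
1/√243 = 0.064150;  1/√10828 = 0.009610
W = 10·10.7·(0.064150 − 0.009610) = 5.8358 kWh/t
W_actual = 1.19 × 5.8358 = 6.9446 kWh/t

W = 6.9446 kWh/t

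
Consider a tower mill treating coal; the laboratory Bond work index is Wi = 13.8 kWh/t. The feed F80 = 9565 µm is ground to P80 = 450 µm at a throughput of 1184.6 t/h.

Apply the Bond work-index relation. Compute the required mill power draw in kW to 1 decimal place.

P = 6034.8 kW

W = 10·Wi·[P80^(−½) − F80^(−½)]
W = 10·13.8·(1/√450 − 1/√9565) = 10·13.8·(0.036916) = 5.0944 kWh/t
P = W·T = 5.0944·1184.6 = 6034.8 kW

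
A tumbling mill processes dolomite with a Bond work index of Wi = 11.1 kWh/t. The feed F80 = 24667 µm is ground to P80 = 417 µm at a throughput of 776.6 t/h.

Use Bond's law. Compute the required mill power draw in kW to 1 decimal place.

P = 3672.5 kW

Bond: W = 10·Wi·(1/√P80 − 1/√F80)
W = 10·11.1·(1/√417 − 1/√24667) = 10·11.1·(0.042603) = 4.7289 kWh/t
P = W·T = 4.7289·776.6 = 3672.5 kW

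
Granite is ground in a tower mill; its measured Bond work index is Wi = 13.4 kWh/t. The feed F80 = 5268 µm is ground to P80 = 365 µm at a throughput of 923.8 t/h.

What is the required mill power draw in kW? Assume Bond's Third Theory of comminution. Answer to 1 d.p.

P = 4773.9 kW

W = 10 Wi / √P80 − 10 Wi / √F80
W = 10·13.4·(1/√365 − 1/√5268) = 10·13.4·(0.038565) = 5.1677 kWh/t
P = W·T = 5.1677·923.8 = 4773.9 kW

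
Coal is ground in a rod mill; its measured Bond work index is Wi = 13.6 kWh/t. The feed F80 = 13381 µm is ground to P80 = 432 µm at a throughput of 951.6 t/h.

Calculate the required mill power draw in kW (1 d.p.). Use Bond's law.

P = 5107.8 kW

Bond: W = 10·Wi·(1/√P80 − 1/√F80)
W = 10·13.6·(1/√432 − 1/√13381) = 10·13.6·(0.039468) = 5.3676 kWh/t
Mill draw = 5.3676 × 951.6 = 5107.8 kW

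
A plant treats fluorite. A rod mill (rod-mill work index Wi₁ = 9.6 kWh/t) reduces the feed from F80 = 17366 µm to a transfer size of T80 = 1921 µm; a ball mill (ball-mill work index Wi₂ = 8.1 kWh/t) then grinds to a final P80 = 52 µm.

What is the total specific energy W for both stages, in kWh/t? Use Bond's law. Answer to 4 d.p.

W = 10 Wi (1/√P80 − 1/√F80)  [Bond]
Stage 1 (17366→1921 µm, Wi₁=9.6): W₁ = 10·9.6·(0.022816 − 0.007588) = 1.4618 kWh/t
Stage 2 (1921→52 µm, Wi₂=8.1): W₂ = 10·8.1·(0.138675 − 0.022816) = 9.3846 kWh/t
W = W₁ + W₂ = 1.4618 + 9.3846 = 10.8464 kWh/t

W = 10.8464 kWh/t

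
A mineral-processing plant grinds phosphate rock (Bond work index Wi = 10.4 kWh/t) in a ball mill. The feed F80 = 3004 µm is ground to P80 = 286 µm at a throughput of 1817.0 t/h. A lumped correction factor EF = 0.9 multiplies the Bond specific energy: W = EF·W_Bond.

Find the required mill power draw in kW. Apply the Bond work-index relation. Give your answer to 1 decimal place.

P = 6953.5 kW

W = 10·Wi·(P80^(-½) − F80^(-½))
W = 10·10.4·(1/√286 − 1/√3004) = 10·10.4·(0.040886) = 4.2521 kWh/t
W_actual = 0.9 × 4.2521 = 3.8269 kWh/t
P = W·T = 3.8269·1817.0 = 6953.5 kW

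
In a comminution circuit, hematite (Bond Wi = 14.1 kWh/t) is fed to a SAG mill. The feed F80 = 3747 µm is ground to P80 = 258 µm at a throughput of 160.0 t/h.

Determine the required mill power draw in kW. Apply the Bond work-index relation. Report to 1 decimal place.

Bond:  W = 10 Wi (1/√P − 1/√F)
W = 10·14.1·(1/√258 − 1/√3747) = 10·14.1·(0.045921) = 6.4748 kWh/t
P = W·T = 6.4748·160.0 = 1036.0 kW

P = 1036.0 kW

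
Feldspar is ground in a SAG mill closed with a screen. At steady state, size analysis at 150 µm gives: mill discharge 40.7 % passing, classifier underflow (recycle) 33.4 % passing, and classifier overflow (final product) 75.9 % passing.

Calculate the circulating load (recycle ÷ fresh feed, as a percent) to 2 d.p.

CL = 482.19 %

Mass balance on the −150 µm fraction:
(1+r)·d = r·u + o ⇒ r = (o−d)/(d−u)
r = (75.9 − 40.7)/(40.7 − 33.4) = 35.2/7.3 = 4.8219
CL = 100·r = 482.19 %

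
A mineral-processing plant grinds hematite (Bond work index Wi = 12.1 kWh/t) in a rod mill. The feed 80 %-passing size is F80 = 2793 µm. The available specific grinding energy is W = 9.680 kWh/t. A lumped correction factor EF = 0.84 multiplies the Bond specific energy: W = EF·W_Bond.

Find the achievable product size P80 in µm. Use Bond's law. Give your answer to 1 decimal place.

W_Bond = 10·Wi·(1/√P₈₀ − 1/√F₈₀)
W_Bond = W / EF = 9.680 / 0.84 = 11.5238 kWh/t
⇒ 1/√P80 = W_Bond/(10·Wi) + 1/√F80
  = 11.5238/(10·12.1) + 1/√2793 = 0.095238 + 0.018922 = 0.114160
P80 = (1/0.114160)² = 8.7596² = 76.73 µm

P80 = 76.7 µm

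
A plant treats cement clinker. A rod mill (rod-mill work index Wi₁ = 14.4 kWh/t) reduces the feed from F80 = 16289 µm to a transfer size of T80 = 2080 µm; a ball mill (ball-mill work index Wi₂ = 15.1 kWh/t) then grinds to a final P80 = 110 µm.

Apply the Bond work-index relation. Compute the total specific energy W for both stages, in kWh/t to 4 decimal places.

W = 13.1155 kWh/t

W = 10 Wi / √P80 − 10 Wi / √F80
Stage 1 (16289→2080 µm, Wi₁=14.4): W₁ = 10·14.4·(0.021926 − 0.007835) = 2.0291 kWh/t
Stage 2 (2080→110 µm, Wi₂=15.1): W₂ = 10·15.1·(0.095346 − 0.021926) = 11.0864 kWh/t
W = W₁ + W₂ = 2.0291 + 11.0864 = 13.1155 kWh/t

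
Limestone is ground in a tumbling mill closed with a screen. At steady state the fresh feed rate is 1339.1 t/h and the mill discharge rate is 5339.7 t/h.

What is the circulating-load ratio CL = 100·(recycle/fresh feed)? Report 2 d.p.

CL = 298.75 %

Mill node: discharge = fresh + recycle.
R = M − F = 5339.7 − 1339.1 = 4000.6 t/h
CL = 100·R/F = 100·4000.6/1339.1 = 298.75 %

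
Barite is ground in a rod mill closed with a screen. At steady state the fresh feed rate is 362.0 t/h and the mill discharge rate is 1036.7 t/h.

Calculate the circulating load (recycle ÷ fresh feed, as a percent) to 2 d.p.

Discharge = new feed + return, hence
R = M − F = 1036.7 − 362.0 = 674.7 t/h
CL = 100·R/F = 100·674.7/362.0 = 186.38 %

CL = 186.38 %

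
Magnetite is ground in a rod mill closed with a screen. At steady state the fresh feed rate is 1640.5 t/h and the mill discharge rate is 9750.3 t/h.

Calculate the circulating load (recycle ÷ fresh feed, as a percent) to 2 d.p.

Steady state: M = F + R.
R = M − F = 9750.3 − 1640.5 = 8109.8 t/h
CL = 100·R/F = 100·8109.8/1640.5 = 494.35 %

CL = 494.35 %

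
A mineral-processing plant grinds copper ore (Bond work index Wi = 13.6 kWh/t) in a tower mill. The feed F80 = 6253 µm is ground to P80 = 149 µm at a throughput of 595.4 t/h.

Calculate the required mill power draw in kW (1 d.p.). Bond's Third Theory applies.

Bond:  W = 10 Wi (1/√P − 1/√F)
W = 10·13.6·(1/√149 − 1/√6253) = 10·13.6·(0.069277) = 9.4217 kWh/t
Mill draw = 9.4217 × 595.4 = 5609.7 kW

P = 5609.7 kW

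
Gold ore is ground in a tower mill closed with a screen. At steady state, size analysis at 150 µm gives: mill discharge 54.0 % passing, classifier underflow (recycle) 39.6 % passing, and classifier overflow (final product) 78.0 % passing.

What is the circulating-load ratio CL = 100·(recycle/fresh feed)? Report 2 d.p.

CL = 166.67 %

Two-product formula at 150 µm:
(1+r)d = ru + o → r = (o−d)/(d−u)
r = (78.0 − 54.0)/(54.0 − 39.6) = 24.0/14.4 = 1.6667
CL = 100·r = 166.67 %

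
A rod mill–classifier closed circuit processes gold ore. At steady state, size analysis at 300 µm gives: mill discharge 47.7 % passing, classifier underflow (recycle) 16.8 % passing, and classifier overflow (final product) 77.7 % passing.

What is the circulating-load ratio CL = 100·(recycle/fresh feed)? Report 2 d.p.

CL = 97.09 %

Let r = R/F. Size balance at 300 µm:
(1+r)·d = r·u + o ⇒ r = (o−d)/(d−u)
r = (77.7 − 47.7)/(47.7 − 16.8) = 30.0/30.9 = 0.9709
CL = 100·r = 97.09 %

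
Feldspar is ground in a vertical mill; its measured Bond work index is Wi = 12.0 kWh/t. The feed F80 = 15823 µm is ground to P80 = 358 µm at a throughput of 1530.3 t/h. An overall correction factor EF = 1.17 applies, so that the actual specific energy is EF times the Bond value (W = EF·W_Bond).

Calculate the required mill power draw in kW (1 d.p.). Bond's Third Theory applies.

P = 9647.3 kW

W = 10·Wi·[P80^(−½) − F80^(−½)]
W = 10·12.0·(1/√358 − 1/√15823) = 10·12.0·(0.044902) = 5.3882 kWh/t
W_actual = 1.17 × 5.3882 = 6.3042 kWh/t
P = W·T = 6.3042·1530.3 = 9647.3 kW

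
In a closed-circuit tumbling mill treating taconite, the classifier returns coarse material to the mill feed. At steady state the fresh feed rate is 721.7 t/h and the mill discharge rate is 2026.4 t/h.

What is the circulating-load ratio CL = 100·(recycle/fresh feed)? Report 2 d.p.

Discharge = new feed + return, hence
R = M − F = 2026.4 − 721.7 = 1304.7 t/h
CL = 100·R/F = 100·1304.7/721.7 = 180.78 %

CL = 180.78 %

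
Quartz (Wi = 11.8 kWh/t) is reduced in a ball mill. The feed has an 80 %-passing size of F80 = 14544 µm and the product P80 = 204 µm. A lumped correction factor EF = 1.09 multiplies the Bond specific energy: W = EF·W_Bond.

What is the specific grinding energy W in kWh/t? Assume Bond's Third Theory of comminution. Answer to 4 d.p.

W = 10 Wi (P80^-0.5 − F80^-0.5)
1/√204 = 0.070014;  1/√14544 = 0.008292
W = 10·11.8·(0.070014 − 0.008292) = 7.2832 kWh/t
Corrected W = EF·W_Bond = 1.09·7.2832 = 7.9387 kWh/t

W = 7.9387 kWh/t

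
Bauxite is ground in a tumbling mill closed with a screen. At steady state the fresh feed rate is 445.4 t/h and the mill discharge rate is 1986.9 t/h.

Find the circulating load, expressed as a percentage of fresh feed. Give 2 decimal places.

CL = 346.09 %

Mill node: discharge = fresh + recycle.
R = M − F = 1986.9 − 445.4 = 1541.5 t/h
CL = 100·R/F = 100·1541.5/445.4 = 346.09 %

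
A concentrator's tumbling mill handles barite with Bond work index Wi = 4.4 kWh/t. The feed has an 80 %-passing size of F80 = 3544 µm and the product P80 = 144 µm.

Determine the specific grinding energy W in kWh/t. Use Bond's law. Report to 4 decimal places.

W = 10 Wi / √P80 − 10 Wi / √F80
1/√144 = 0.083333;  1/√3544 = 0.016798
W = 10·4.4·(0.083333 − 0.016798) = 2.9276 kWh/t

W = 2.9276 kWh/t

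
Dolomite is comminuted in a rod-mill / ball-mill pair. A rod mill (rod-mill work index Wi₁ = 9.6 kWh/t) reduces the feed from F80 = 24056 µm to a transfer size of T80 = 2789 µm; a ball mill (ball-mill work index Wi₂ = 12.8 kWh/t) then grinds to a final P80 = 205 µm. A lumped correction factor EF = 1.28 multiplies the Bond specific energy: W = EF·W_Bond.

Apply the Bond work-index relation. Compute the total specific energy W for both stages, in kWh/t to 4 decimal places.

W = 10·Wi·[P80^(−½) − F80^(−½)]
Stage 1 (24056→2789 µm, Wi₁=9.6): W₁ = 10·9.6·(0.018935 − 0.006447) = 1.1988 kWh/t
Stage 2 (2789→205 µm, Wi₂=12.8): W₂ = 10·12.8·(0.069843 − 0.018935) = 6.5162 kWh/t
W = W₁ + W₂ = 1.1988 + 6.5162 = 7.7150 kWh/t
With EF = 1.28: W = 7.7150·1.28 = 9.8752 kWh/t

W = 9.8752 kWh/t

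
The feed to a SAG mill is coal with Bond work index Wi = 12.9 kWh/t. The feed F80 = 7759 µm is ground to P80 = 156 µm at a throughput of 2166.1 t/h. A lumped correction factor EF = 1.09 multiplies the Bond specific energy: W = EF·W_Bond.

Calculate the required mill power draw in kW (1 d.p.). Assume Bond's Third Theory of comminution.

P = 20927.8 kW

W_Bond = 10·Wi·(1/√P₈₀ − 1/√F₈₀)
W = 10·12.9·(1/√156 − 1/√7759) = 10·12.9·(0.068711) = 8.8638 kWh/t
W_actual = 1.09 × 8.8638 = 9.6615 kWh/t
Power = W × throughput = 9.6615 kWh/t × 2166.1 t/h = 20927.8 kW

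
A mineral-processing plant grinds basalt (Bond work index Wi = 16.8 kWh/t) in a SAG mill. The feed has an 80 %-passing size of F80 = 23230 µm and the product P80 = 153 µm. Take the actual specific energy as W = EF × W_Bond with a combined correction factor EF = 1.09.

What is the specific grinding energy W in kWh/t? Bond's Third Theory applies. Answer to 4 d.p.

Bond: W = 10·Wi·(1/√P80 − 1/√F80)
1/√153 = 0.080845;  1/√23230 = 0.006561
W = 10·16.8·(0.080845 − 0.006561) = 12.4797 kWh/t
Corrected W = EF·W_Bond = 1.09·12.4797 = 13.6029 kWh/t

W = 13.6029 kWh/t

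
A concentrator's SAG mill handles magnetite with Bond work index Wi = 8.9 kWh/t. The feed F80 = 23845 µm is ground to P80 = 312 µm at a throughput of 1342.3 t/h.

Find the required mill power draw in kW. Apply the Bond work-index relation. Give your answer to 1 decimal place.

Bond: W = 10·Wi·(1/√P80 − 1/√F80)
W = 10·8.9·(1/√312 − 1/√23845) = 10·8.9·(0.050138) = 4.4623 kWh/t
P = W·T = 4.4623·1342.3 = 5989.7 kW

P = 5989.7 kW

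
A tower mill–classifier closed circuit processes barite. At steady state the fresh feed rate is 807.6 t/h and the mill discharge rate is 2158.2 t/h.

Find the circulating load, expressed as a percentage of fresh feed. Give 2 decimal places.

CL = 167.24 %

M = F + R at steady state, so:
R = M − F = 2158.2 − 807.6 = 1350.6 t/h
CL = 100·R/F = 100·1350.6/807.6 = 167.24 %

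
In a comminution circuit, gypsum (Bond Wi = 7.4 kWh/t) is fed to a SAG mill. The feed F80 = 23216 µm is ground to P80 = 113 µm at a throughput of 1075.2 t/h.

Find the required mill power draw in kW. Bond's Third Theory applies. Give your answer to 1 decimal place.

P = 6962.6 kW

W = 10 Wi (P80^-0.5 − F80^-0.5)
W = 10·7.4·(1/√113 − 1/√23216) = 10·7.4·(0.087509) = 6.4757 kWh/t
P_mill = W·ṁ = 6.4757·1075.2 = 6962.6 kW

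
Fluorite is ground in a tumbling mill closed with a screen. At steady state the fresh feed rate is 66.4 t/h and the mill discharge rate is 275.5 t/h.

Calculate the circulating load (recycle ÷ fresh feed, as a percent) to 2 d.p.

CL = 314.91 %

Mill node: discharge = fresh + recycle.
R = M − F = 275.5 − 66.4 = 209.1 t/h
CL = 100·R/F = 100·209.1/66.4 = 314.91 %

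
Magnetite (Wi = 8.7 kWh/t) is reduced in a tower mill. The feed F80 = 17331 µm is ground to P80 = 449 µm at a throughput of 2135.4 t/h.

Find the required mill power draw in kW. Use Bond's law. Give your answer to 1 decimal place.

P = 7356.3 kW

W = 10 Wi (1/√P80 − 1/√F80)  [Bond]
W = 10·8.7·(1/√449 − 1/√17331) = 10·8.7·(0.039597) = 3.4449 kWh/t
Mill draw = 3.4449 × 2135.4 = 7356.3 kW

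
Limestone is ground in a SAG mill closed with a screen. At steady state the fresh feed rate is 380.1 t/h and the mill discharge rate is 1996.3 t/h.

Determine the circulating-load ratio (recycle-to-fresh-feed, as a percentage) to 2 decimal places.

Mill node: discharge = fresh + recycle.
R = M − F = 1996.3 − 380.1 = 1616.2 t/h
CL = 100·R/F = 100·1616.2/380.1 = 425.20 %

CL = 425.20 %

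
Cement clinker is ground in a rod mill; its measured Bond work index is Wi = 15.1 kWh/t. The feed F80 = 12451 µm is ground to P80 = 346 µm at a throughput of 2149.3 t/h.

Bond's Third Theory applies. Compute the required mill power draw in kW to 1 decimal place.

P = 14539.1 kW

W = 10·Wi·(P80^(-½) − F80^(-½))
W = 10·15.1·(1/√346 − 1/√12451) = 10·15.1·(0.044798) = 6.7646 kWh/t
Mill draw = 6.7646 × 2149.3 = 14539.1 kW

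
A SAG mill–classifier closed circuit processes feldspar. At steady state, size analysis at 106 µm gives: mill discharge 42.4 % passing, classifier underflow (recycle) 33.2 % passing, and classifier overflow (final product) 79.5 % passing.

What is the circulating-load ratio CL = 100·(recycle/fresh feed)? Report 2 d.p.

Two-product formula at 106 µm:
Fd + Rd = Ru + Fo ⇒ R/F = (o−d)/(d−u)
r = (79.5 − 42.4)/(42.4 − 33.2) = 37.1/9.2 = 4.0326
CL = 100·r = 403.26 %

CL = 403.26 %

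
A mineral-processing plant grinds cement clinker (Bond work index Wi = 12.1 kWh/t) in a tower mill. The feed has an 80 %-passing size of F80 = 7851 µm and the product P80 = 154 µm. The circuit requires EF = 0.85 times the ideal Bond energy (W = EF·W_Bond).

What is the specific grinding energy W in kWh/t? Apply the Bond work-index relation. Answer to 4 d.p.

W = 7.1271 kWh/t

Bond:  W = 10 Wi (1/√P − 1/√F)
1/√154 = 0.080582;  1/√7851 = 0.011286
W = 10·12.1·(0.080582 − 0.011286) = 8.3849 kWh/t
With EF = 0.85: W = 8.3849·0.85 = 7.1271 kWh/t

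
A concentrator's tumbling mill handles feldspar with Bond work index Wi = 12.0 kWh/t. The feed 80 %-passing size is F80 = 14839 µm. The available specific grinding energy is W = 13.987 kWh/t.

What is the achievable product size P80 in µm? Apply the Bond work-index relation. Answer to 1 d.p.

P80 = 64.2 µm

W = 10·Wi·[P80^(−½) − F80^(−½)]
P80^(−½) = W/(10 Wi) + F80^(−½)
  = 13.9870/(10·12.0) + 1/√14839 = 0.116558 + 0.008209 = 0.124767
P80 = (1/0.124767)² = 8.0149² = 64.24 µm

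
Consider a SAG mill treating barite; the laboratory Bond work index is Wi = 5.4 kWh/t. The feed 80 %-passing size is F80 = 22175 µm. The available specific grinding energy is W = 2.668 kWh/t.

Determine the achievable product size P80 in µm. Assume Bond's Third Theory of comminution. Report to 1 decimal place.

Bond:  W = 10 Wi (1/√P − 1/√F)
⇒ 1/√P80 = W/(10·Wi) + 1/√F80
  = 2.6680/(10·5.4) + 1/√22175 = 0.049407 + 0.006715 = 0.056123
P80 = (1/0.056123)² = 17.8181² = 317.48 µm

P80 = 317.5 µm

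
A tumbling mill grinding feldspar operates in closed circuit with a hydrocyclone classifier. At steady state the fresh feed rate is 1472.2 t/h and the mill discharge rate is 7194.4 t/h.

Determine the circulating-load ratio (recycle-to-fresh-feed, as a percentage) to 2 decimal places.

Discharge = new feed + return, hence
R = M − F = 7194.4 − 1472.2 = 5722.2 t/h
CL = 100·R/F = 100·5722.2/1472.2 = 388.68 %

CL = 388.68 %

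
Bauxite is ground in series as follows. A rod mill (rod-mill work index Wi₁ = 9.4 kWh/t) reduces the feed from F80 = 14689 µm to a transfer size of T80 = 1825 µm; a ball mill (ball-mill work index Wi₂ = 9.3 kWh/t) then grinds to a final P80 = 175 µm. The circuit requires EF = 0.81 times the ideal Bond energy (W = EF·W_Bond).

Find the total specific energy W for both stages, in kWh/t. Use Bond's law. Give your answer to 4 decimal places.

W = 5.0851 kWh/t

W = 10 Wi (1/√P80 − 1/√F80)  [Bond]
Stage 1 (14689→1825 µm, Wi₁=9.4): W₁ = 10·9.4·(0.023408 − 0.008251) = 1.4248 kWh/t
Stage 2 (1825→175 µm, Wi₂=9.3): W₂ = 10·9.3·(0.075593 − 0.023408) = 4.8532 kWh/t
W = W₁ + W₂ = 1.4248 + 4.8532 = 6.2780 kWh/t
With EF = 0.81: W = 6.2780·0.81 = 5.0851 kWh/t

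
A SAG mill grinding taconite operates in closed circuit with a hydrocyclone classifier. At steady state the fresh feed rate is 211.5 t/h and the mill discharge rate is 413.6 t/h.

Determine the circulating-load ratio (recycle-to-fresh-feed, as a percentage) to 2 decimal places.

CL = 95.56 %

Steady state: M = F + R.
R = M − F = 413.6 − 211.5 = 202.1 t/h
CL = 100·R/F = 100·202.1/211.5 = 95.56 %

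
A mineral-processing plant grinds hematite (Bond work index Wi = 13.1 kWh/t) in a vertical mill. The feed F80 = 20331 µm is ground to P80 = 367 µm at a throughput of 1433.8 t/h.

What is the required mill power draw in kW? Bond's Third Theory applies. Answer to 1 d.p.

P = 8487.2 kW

W = 10 Wi / √P80 − 10 Wi / √F80
W = 10·13.1·(1/√367 − 1/√20331) = 10·13.1·(0.045186) = 5.9194 kWh/t
P = W·T = 5.9194·1433.8 = 8487.2 kW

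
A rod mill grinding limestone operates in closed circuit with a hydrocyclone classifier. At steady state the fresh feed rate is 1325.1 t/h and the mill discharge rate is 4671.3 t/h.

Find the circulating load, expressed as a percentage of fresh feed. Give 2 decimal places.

Mill node: discharge = fresh + recycle.
R = M − F = 4671.3 − 1325.1 = 3346.2 t/h
CL = 100·R/F = 100·3346.2/1325.1 = 252.52 %

CL = 252.52 %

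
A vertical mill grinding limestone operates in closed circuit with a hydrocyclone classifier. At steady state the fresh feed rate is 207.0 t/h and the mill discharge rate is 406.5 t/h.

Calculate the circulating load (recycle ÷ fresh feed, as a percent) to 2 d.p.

CL = 96.38 %

Mill node: discharge = fresh + recycle.
R = M − F = 406.5 − 207.0 = 199.5 t/h
CL = 100·R/F = 100·199.5/207.0 = 96.38 %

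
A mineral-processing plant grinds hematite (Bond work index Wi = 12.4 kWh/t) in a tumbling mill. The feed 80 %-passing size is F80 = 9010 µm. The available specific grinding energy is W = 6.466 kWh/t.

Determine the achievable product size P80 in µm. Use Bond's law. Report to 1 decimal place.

W = 10·Wi·(P80^(-½) − F80^(-½))
⇒ 1/√P80 = W/(10·Wi) + 1/√F80
  = 6.4660/(10·12.4) + 1/√9010 = 0.052145 + 0.010535 = 0.062680
P80 = (1/0.062680)² = 15.9540² = 254.53 µm

P80 = 254.5 µm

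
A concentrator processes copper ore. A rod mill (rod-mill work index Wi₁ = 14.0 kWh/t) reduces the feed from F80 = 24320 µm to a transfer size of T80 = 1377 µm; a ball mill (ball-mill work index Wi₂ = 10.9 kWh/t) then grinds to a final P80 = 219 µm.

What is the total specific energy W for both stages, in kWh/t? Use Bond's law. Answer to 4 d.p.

Bond: W = 10·Wi·(1/√P80 − 1/√F80)
Stage 1 (24320→1377 µm, Wi₁=14.0): W₁ = 10·14.0·(0.026948 − 0.006412) = 2.8750 kWh/t
Stage 2 (1377→219 µm, Wi₂=10.9): W₂ = 10·10.9·(0.067574 − 0.026948) = 4.4282 kWh/t
W = W₁ + W₂ = 2.8750 + 4.4282 = 7.3032 kWh/t

W = 7.3032 kWh/t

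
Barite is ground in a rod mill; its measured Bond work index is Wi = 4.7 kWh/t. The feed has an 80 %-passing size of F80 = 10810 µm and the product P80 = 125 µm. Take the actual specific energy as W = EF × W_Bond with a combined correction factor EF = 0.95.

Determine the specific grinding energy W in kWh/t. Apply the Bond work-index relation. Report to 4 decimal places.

W = 3.5642 kWh/t

W = 10 Wi / √P80 − 10 Wi / √F80
1/√125 = 0.089443;  1/√10810 = 0.009618
W = 10·4.7·(0.089443 − 0.009618) = 3.7518 kWh/t
Corrected W = EF·W_Bond = 0.95·3.7518 = 3.5642 kWh/t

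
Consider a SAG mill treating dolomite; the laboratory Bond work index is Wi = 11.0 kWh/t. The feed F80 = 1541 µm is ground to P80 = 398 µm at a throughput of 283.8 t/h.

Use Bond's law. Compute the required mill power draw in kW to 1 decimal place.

W = 10 Wi / √P80 − 10 Wi / √F80
W = 10·11.0·(1/√398 − 1/√1541) = 10·11.0·(0.024651) = 2.7117 kWh/t
P = W·T = 2.7117·283.8 = 769.6 kW

P = 769.6 kW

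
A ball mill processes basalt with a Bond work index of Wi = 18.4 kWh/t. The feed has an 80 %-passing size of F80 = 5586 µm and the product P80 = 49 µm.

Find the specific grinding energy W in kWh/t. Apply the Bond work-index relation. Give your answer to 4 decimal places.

W = 23.8238 kWh/t

W = 10·Wi·(P80^(-½) − F80^(-½))
1/√49 = 0.142857;  1/√5586 = 0.013380
W = 10·18.4·(0.142857 − 0.013380) = 23.8238 kWh/t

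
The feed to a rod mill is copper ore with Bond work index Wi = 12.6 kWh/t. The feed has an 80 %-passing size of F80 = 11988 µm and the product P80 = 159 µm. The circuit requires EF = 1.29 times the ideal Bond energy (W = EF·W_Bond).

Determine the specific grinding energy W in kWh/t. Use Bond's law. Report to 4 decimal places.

W = 11.4057 kWh/t

W = 10·Wi·[P80^(−½) − F80^(−½)]
1/√159 = 0.079305;  1/√11988 = 0.009133
W = 10·12.6·(0.079305 − 0.009133) = 8.8417 kWh/t
With EF = 1.29: W = 8.8417·1.29 = 11.4057 kWh/t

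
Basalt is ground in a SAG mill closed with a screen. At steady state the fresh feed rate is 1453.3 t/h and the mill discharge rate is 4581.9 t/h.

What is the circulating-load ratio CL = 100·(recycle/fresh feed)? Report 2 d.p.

Discharge = new feed + return, hence
R = M − F = 4581.9 − 1453.3 = 3128.6 t/h
CL = 100·R/F = 100·3128.6/1453.3 = 215.28 %

CL = 215.28 %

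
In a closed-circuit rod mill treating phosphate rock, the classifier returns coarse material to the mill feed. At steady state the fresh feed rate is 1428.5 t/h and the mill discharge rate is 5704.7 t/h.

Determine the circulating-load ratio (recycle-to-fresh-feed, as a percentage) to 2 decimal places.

CL = 299.35 %

Steady state: M = F + R.
R = M − F = 5704.7 − 1428.5 = 4276.2 t/h
CL = 100·R/F = 100·4276.2/1428.5 = 299.35 %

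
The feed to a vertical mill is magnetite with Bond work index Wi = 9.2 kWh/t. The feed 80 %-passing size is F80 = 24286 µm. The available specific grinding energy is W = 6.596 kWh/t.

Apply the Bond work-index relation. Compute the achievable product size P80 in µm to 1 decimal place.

P80 = 163.9 µm

W_Bond = 10·Wi·(1/√P₈₀ − 1/√F₈₀)
P80^-0.5 = F80^-0.5 + W/(10 Wi)
  = 6.5960/(10·9.2) + 1/√24286 = 0.071696 + 0.006417 = 0.078113
P80 = (1/0.078113)² = 12.8020² = 163.89 µm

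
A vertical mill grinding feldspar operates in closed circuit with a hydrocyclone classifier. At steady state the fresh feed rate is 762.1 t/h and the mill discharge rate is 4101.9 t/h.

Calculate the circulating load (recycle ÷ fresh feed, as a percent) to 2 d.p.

CL = 438.24 %

M = F + R at steady state, so:
R = M − F = 4101.9 − 762.1 = 3339.8 t/h
CL = 100·R/F = 100·3339.8/762.1 = 438.24 %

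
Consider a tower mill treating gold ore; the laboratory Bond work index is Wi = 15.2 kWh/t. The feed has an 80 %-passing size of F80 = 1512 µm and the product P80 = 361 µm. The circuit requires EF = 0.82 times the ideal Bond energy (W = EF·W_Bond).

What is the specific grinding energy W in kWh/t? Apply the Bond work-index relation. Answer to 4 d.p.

W = 3.3546 kWh/t

W_Bond = 10·Wi·(1/√P₈₀ − 1/√F₈₀)
1/√361 = 0.052632;  1/√1512 = 0.025717
W = 10·15.2·(0.052632 − 0.025717) = 4.0910 kWh/t
Corrected W = EF·W_Bond = 0.82·4.0910 = 3.3546 kWh/t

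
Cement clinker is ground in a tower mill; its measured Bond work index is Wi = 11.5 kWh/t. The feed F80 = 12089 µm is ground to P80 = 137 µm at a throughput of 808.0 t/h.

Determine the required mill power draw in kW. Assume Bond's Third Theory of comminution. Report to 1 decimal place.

P = 7093.6 kW

W = 10 Wi (1/√P80 − 1/√F80)  [Bond]
W = 10·11.5·(1/√137 − 1/√12089) = 10·11.5·(0.076341) = 8.7792 kWh/t
Power = W × throughput = 8.7792 kWh/t × 808.0 t/h = 7093.6 kW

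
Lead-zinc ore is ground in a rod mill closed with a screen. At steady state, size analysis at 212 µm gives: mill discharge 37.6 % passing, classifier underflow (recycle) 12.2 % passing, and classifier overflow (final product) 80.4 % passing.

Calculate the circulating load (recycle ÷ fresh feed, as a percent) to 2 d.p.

Balance %-passing 212 µm (r = R/F):
d + r·d = r·u + o → r(d−u) = o−d
r = (80.4 − 37.6)/(37.6 − 12.2) = 42.8/25.4 = 1.6850
CL = 100·r = 168.50 %

CL = 168.50 %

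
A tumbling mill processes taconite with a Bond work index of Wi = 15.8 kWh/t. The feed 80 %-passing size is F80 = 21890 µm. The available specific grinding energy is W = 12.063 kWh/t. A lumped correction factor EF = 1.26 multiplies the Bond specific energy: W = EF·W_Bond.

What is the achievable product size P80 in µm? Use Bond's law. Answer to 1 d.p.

W = 10 Wi (P80^-0.5 − F80^-0.5)
W_Bond = W / EF = 12.063 / 1.26 = 9.5738 kWh/t
1/√P80 = 1/√F80 + W_Bond/(10·Wi)
  = 9.5738/(10·15.8) + 1/√21890 = 0.060594 + 0.006759 = 0.067353
P80 = (1/0.067353)² = 14.8472² = 220.44 µm

P80 = 220.4 µm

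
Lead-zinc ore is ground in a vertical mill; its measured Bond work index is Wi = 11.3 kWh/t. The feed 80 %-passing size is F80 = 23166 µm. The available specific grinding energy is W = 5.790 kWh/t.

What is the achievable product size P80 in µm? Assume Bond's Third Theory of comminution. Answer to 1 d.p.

W = 10·Wi·[P80^(−½) − F80^(−½)]
P80^(−½) = W/(10 Wi) + F80^(−½)
  = 5.7900/(10·11.3) + 1/√23166 = 0.051239 + 0.006570 = 0.057809
P80 = (1/0.057809)² = 17.2983² = 299.23 µm

P80 = 299.2 µm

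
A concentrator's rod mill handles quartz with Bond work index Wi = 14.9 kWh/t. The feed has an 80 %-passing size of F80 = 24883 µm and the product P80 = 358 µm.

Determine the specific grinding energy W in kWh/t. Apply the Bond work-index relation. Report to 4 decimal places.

W = 6.9303 kWh/t

W = 10 Wi (P80^-0.5 − F80^-0.5)
1/√358 = 0.052852;  1/√24883 = 0.006339
W = 10·14.9·(0.052852 − 0.006339) = 6.9303 kWh/t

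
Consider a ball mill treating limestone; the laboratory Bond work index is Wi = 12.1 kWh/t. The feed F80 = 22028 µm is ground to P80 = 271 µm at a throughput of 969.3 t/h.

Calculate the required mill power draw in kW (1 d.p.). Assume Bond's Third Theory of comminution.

P = 6334.3 kW

W_Bond = 10·Wi·(1/√P₈₀ − 1/√F₈₀)
W = 10·12.1·(1/√271 − 1/√22028) = 10·12.1·(0.054008) = 6.5350 kWh/t
P_mill = W·ṁ = 6.5350·969.3 = 6334.3 kW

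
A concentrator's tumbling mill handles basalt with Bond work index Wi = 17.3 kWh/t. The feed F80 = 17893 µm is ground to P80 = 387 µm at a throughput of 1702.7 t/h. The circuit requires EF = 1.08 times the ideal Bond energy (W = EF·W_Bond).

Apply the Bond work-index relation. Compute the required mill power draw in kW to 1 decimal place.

P = 13793.3 kW

W_Bond = 10·Wi·(1/√P₈₀ − 1/√F₈₀)
W = 10·17.3·(1/√387 − 1/√17893) = 10·17.3·(0.043357) = 7.5008 kWh/t
Apply correction: 7.5008 × 1.08 = 8.1008 kWh/t
P = W·T = 8.1008·1702.7 = 13793.3 kW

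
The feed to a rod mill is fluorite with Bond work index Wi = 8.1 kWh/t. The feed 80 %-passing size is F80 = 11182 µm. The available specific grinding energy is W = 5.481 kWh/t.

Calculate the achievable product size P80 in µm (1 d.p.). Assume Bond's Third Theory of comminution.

W_Bond = 10·Wi·(1/√P₈₀ − 1/√F₈₀)
1/√P80 = 1/√F80 + W/(10·Wi)
  = 5.4810/(10·8.1) + 1/√11182 = 0.067667 + 0.009457 = 0.077123
P80 = (1/0.077123)² = 12.9662² = 168.12 µm

P80 = 168.1 µm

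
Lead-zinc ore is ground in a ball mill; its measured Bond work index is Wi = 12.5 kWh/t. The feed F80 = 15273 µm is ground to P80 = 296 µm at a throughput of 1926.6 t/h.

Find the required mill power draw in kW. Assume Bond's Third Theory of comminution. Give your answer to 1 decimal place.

P = 12049.0 kW

Bond:  W = 10 Wi (1/√P − 1/√F)
W = 10·12.5·(1/√296 − 1/√15273) = 10·12.5·(0.050032) = 6.2540 kWh/t
Mill draw = 6.2540 × 1926.6 = 12049.0 kW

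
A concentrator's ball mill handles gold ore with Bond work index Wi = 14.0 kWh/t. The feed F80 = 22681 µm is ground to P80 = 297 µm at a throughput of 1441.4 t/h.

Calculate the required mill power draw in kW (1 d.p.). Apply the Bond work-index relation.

W = 10 Wi (1/√P80 − 1/√F80)  [Bond]
W = 10·14.0·(1/√297 − 1/√22681) = 10·14.0·(0.051386) = 7.1940 kWh/t
Mill draw = 7.1940 × 1441.4 = 10369.5 kW

P = 10369.5 kW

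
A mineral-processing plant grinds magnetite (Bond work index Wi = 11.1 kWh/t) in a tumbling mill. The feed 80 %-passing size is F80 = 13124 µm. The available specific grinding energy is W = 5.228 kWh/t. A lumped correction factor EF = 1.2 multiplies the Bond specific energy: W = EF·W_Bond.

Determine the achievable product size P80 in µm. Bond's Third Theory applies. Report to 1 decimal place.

P80 = 434.4 µm

W = 10 Wi (1/√P80 − 1/√F80)  [Bond]
W_Bond = W / EF = 5.228 / 1.2 = 4.3567 kWh/t
P80^(−½) = W_Bond/(10 Wi) + F80^(−½)
  = 4.3567/(10·11.1) + 1/√13124 = 0.039249 + 0.008729 = 0.047978
P80 = (1/0.047978)² = 20.8428² = 434.42 µm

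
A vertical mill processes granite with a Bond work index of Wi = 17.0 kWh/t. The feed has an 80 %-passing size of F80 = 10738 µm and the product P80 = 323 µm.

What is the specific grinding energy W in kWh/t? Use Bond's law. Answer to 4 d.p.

W = 7.8185 kWh/t

W = 10·Wi·[P80^(−½) − F80^(−½)]
1/√323 = 0.055641;  1/√10738 = 0.009650
W = 10·17.0·(0.055641 − 0.009650) = 7.8185 kWh/t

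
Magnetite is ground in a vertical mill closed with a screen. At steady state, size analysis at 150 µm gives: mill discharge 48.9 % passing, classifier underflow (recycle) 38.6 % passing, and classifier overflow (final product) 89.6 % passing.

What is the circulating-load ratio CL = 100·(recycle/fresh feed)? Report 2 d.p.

Balance %-passing 150 µm (r = R/F):
(1+r)·d = r·u + o ⇒ r = (o−d)/(d−u)
r = (89.6 − 48.9)/(48.9 − 38.6) = 40.7/10.3 = 3.9515
CL = 100·r = 395.15 %

CL = 395.15 %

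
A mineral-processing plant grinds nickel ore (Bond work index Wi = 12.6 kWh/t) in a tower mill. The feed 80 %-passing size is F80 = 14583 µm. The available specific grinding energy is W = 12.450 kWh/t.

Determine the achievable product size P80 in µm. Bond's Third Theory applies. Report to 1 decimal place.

P80 = 87.2 µm

Bond:  W = 10 Wi (1/√P − 1/√F)
P80^(−½) = W/(10 Wi) + F80^(−½)
  = 12.4500/(10·12.6) + 1/√14583 = 0.098810 + 0.008281 = 0.107090
P80 = (1/0.107090)² = 9.3379² = 87.20 µm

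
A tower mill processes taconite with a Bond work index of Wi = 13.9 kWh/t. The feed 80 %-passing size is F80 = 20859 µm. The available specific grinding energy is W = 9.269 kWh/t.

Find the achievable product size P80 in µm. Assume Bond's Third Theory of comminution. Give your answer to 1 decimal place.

W = 10 Wi / √P80 − 10 Wi / √F80
P80^-0.5 = F80^-0.5 + W/(10 Wi)
  = 9.2690/(10·13.9) + 1/√20859 = 0.066683 + 0.006924 = 0.073607
P80 = (1/0.073607)² = 13.5856² = 184.57 µm

P80 = 184.6 µm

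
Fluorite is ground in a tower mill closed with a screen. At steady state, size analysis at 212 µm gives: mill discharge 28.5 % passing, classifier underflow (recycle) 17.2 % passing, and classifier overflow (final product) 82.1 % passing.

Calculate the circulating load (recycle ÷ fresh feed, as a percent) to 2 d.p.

Two-product formula at 212 µm:
(1+r)d = ru + o → r = (o−d)/(d−u)
r = (82.1 − 28.5)/(28.5 − 17.2) = 53.6/11.3 = 4.7434
CL = 100·r = 474.34 %

CL = 474.34 %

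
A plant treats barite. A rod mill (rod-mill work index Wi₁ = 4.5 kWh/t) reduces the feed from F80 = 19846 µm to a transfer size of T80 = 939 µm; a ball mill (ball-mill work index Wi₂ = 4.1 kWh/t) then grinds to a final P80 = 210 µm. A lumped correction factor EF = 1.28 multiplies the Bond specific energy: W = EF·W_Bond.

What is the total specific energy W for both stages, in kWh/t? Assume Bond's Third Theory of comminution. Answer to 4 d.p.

W = 3.3797 kWh/t

W = 10 Wi (1/√P80 − 1/√F80)  [Bond]
Stage 1 (19846→939 µm, Wi₁=4.5): W₁ = 10·4.5·(0.032634 − 0.007098) = 1.1491 kWh/t
Stage 2 (939→210 µm, Wi₂=4.1): W₂ = 10·4.1·(0.069007 − 0.032634) = 1.4913 kWh/t
W = W₁ + W₂ = 1.1491 + 1.4913 = 2.6404 kWh/t
With EF = 1.28: W = 2.6404·1.28 = 3.3797 kWh/t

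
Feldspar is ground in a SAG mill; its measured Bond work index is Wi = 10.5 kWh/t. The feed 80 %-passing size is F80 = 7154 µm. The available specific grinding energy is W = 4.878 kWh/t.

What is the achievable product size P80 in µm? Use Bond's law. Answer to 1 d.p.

W = 10·Wi·(P80^(-½) − F80^(-½))
⇒ 1/√P80 = W/(10 Wi) + 1/√F80
  = 4.8780/(10·10.5) + 1/√7154 = 0.046457 + 0.011823 = 0.058280
P80 = (1/0.058280)² = 17.1585² = 294.41 µm

P80 = 294.4 µm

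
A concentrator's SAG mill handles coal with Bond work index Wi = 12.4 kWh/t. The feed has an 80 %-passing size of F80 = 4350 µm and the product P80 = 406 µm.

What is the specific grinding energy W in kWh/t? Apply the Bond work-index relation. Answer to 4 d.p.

W = 4.2739 kWh/t

W = 10·Wi·(P80^(-½) − F80^(-½))
1/√406 = 0.049629;  1/√4350 = 0.015162
W = 10·12.4·(0.049629 − 0.015162) = 4.2739 kWh/t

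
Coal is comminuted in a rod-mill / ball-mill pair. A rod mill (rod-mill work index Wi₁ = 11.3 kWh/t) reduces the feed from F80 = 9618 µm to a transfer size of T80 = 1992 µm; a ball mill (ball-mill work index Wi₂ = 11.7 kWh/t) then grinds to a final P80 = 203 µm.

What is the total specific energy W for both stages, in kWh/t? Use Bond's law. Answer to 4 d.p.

W = 10 Wi (P80^-0.5 − F80^-0.5)
Stage 1 (9618→1992 µm, Wi₁=11.3): W₁ = 10·11.3·(0.022406 − 0.010197) = 1.3796 kWh/t
Stage 2 (1992→203 µm, Wi₂=11.7): W₂ = 10·11.7·(0.070186 − 0.022406) = 5.5903 kWh/t
W = W₁ + W₂ = 1.3796 + 5.5903 = 6.9699 kWh/t

W = 6.9699 kWh/t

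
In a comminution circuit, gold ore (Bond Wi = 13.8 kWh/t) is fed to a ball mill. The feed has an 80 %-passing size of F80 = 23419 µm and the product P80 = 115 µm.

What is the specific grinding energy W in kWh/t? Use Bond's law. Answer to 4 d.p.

W = 11.9668 kWh/t

Bond:  W = 10 Wi (1/√P − 1/√F)
1/√115 = 0.093250;  1/√23419 = 0.006535
W = 10·13.8·(0.093250 − 0.006535) = 11.9668 kWh/t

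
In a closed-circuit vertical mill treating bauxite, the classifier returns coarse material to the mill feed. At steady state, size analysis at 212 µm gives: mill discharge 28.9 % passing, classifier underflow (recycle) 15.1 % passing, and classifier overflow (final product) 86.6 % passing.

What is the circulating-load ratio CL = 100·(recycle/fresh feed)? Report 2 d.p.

Let r = R/F. Size balance at 212 µm:
Fd + Rd = Ru + Fo ⇒ R/F = (o−d)/(d−u)
r = (86.6 − 28.9)/(28.9 − 15.1) = 57.7/13.8 = 4.1812
CL = 100·r = 418.12 %

CL = 418.12 %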